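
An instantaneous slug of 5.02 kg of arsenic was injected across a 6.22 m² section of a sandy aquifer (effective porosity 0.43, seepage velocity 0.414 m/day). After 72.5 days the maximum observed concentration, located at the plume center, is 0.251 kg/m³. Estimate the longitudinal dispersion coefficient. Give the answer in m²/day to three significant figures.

At the plume center C_max = M/(n_e·A·√(4πDt)), so D = M²/(4πt·(n_e·A·C_max)²).
n_e·A·C_max = 0.43 × 6.22 × 0.251 = 0.6713 kg/m.
D = 5.02²/(4π × 72.5 × 0.6713²) = 0.0614 m²/day.

0.0614 m²/day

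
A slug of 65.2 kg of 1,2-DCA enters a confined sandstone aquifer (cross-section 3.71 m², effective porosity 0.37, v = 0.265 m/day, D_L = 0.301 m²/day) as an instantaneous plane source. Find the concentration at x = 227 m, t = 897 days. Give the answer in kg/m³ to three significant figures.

For an instantaneous plane source, C(x,t) = M/(n_e·A·√(4πDt)) · exp(−(x−vt)²/(4Dt)), with n_e·A the pore (flow) area.
Plume center vt = 0.265 × 897 = 237.705 m, so the well at 227 m is 10.705 m upgradient of the peak.
√(4πDt) = 58.25 m, giving peak height M/(n_e·A·√(4πDt)) = 65.2/(0.37 × 3.71 × 58.25) = 0.8154 kg/m³.
(x−vt)²/(4Dt) = (-10.705)²/(4 × 0.301 × 897) = 0.1061; exp(−0.1061) = 0.8993.
C = 0.8154 × 0.8993 = 0.733 kg/m³.

0.733 kg/m³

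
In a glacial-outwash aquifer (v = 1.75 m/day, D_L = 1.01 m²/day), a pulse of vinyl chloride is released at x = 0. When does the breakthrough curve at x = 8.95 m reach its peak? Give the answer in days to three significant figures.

For the 1D instantaneous-source solution, setting ∂C/∂t = 0 at fixed x gives v²t² + 2Dt − x² = 0, so t = (√(D² + v²x²) − D)/v².
√(D² + v²x²) = √(1.01² + 1.75² × 8.95²) = 15.70; v² = 3.0625.
t = (15.70 − 1.01)/3.0625 = 4.80 days (vs. the pure-advection estimate x/v = 5.11 d).

4.80 days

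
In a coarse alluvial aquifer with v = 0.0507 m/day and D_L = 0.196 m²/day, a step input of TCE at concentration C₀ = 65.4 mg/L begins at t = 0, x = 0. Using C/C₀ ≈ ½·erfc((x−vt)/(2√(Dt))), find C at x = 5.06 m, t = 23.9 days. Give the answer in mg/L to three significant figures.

6.82 mg/L

For a continuous step input, C/C₀ ≈ ½·erfc((x−vt)/(2√(Dt))).
vt = 0.0507 × 23.9 = 1.21173 m and 2√(Dt) = 2√(0.196 × 23.9) = 4.329 m.
Argument (x−vt)/(2√(Dt)) = (5.06 − 1.21173)/4.329 = 0.8890; ½·erfc(0.8890) = 0.1043.
C = 65.4 × 0.1043 = 6.82 mg/L.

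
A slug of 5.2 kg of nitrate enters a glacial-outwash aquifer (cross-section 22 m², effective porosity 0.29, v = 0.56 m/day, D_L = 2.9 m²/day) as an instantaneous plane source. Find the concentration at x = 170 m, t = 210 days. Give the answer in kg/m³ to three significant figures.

For an instantaneous plane source, C(x,t) = M/(n_e·A·√(4πDt)) · exp(−(x−vt)²/(4Dt)), with n_e·A the pore (flow) area.
Plume center vt = 0.56 × 210 = 117.6 m, so the well at 170 m is 52.4 m downgradient of the peak.
√(4πDt) = 87.48 m, giving peak height M/(n_e·A·√(4πDt)) = 5.2/(0.29 × 22 × 87.48) = 0.009317 kg/m³.
(x−vt)²/(4Dt) = (52.4)²/(4 × 2.9 × 210) = 1.127; exp(−1.127) = 0.3240.
C = 0.009317 × 0.3240 = 0.00302 kg/m³.

0.00302 kg/m³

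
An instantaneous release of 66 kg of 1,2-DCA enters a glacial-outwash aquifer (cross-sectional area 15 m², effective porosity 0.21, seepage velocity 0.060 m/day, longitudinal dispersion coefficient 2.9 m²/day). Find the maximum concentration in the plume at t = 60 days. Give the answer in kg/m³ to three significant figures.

The peak of an instantaneous 1D plume sits at x = vt; there the Gaussian factor is 1 and C_max = M/(n_e·A·√(4πDt)), where n_e·A is the pore area the mass is dissolved in.
√(4πDt) = √(4π × 2.9 × 60) = 46.76 m, so C_max = 66/(0.21 × 15 × 46.76) = 0.448 kg/m³.

0.448 kg/m³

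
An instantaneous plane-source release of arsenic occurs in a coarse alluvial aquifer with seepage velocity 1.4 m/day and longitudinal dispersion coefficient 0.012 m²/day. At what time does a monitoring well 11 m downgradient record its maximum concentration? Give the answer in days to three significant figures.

7.85 days

For the 1D instantaneous-source solution, setting ∂C/∂t = 0 at fixed x gives v²t² + 2Dt − x² = 0, so t = (√(D² + v²x²) − D)/v².
√(D² + v²x²) = √(0.012² + 1.4² × 11²) = 15.40; v² = 1.96.
t = (15.40 − 0.012)/1.96 = 7.85 days (vs. the pure-advection estimate x/v = 7.86 d).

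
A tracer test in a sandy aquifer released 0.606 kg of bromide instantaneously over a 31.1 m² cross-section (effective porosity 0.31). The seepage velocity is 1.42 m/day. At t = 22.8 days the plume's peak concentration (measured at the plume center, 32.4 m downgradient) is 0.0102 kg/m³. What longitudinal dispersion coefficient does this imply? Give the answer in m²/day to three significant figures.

0.133 m²/day

At the plume center C_max = M/(n_e·A·√(4πDt)), so D = M²/(4πt·(n_e·A·C_max)²).
n_e·A·C_max = 0.31 × 31.1 × 0.0102 = 0.09834 kg/m.
D = 0.606²/(4π × 22.8 × 0.09834²) = 0.133 m²/day.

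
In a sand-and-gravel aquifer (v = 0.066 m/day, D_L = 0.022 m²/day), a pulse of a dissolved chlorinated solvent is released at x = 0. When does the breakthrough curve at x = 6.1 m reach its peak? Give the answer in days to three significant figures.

For the 1D instantaneous-source solution, setting ∂C/∂t = 0 at fixed x gives v²t² + 2Dt − x² = 0, so t = (√(D² + v²x²) − D)/v².
√(D² + v²x²) = √(0.022² + 0.066² × 6.1²) = 0.4032; v² = 0.004356.
t = (0.4032 − 0.022)/0.004356 = 87.5 days (vs. the pure-advection estimate x/v = 92.4 d).

87.5 days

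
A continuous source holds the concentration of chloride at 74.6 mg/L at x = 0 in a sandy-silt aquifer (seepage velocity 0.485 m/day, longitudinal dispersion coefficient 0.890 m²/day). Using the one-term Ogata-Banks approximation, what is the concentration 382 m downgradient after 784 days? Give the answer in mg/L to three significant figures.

35.9 mg/L

For a continuous step input, C/C₀ ≈ ½·erfc((x−vt)/(2√(Dt))).
vt = 0.485 × 784 = 380.24 m and 2√(Dt) = 2√(0.890 × 784) = 52.83 m.
Argument (x−vt)/(2√(Dt)) = (382 − 380.24)/52.83 = 0.03331; ½·erfc(0.03331) = 0.4812.
C = 74.6 × 0.4812 = 35.9 mg/L.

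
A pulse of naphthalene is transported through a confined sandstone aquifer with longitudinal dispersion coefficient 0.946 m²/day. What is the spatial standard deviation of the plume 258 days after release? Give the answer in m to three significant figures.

Dispersive spreading gives a Gaussian with σ² = 2Dt; advection only shifts the center.
σ = √(2 × 0.946 × 258) = 22.1 m.

22.1 m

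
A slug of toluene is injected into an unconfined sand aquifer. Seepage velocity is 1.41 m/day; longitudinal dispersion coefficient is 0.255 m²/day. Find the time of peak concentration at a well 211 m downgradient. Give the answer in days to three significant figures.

For the 1D instantaneous-source solution, setting ∂C/∂t = 0 at fixed x gives v²t² + 2Dt − x² = 0, so t = (√(D² + v²x²) − D)/v².
√(D² + v²x²) = √(0.255² + 1.41² × 211²) = 297.5; v² = 1.9881.
t = (297.5 − 0.255)/1.9881 = 150 days (vs. the pure-advection estimate x/v = 150 d).

150 days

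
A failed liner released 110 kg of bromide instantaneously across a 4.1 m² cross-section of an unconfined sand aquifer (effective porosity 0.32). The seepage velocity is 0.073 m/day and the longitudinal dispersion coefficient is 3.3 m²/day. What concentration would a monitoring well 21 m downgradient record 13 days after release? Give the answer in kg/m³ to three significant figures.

0.347 kg/m³

For an instantaneous plane source, C(x,t) = M/(n_e·A·√(4πDt)) · exp(−(x−vt)²/(4Dt)), with n_e·A the pore (flow) area.
Plume center vt = 0.073 × 13 = 0.949 m, so the well at 21 m is 20.051 m downgradient of the peak.
√(4πDt) = 23.22 m, giving peak height M/(n_e·A·√(4πDt)) = 110/(0.32 × 4.1 × 23.22) = 3.611 kg/m³.
(x−vt)²/(4Dt) = (20.051)²/(4 × 3.3 × 13) = 2.343; exp(−2.343) = 0.09604.
C = 3.611 × 0.09604 = 0.347 kg/m³.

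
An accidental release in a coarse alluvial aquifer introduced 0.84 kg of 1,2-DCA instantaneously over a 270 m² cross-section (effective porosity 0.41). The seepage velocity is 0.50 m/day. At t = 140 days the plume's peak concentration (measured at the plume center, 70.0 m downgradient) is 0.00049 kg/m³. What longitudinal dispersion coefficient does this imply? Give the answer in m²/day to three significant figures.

0.136 m²/day

At the plume center C_max = M/(n_e·A·√(4πDt)), so D = M²/(4πt·(n_e·A·C_max)²).
n_e·A·C_max = 0.41 × 270 × 0.00049 = 0.05424 kg/m.
D = 0.84²/(4π × 140 × 0.05424²) = 0.136 m²/day.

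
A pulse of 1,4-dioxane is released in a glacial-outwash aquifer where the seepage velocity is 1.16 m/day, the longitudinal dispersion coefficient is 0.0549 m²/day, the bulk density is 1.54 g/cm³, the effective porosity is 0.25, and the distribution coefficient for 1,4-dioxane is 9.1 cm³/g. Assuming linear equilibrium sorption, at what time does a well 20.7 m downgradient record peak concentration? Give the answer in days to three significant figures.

Retardation factor R = 1 + ρ_b·K_d/n = 1 + 1.54 × 9.1/0.25 = 57.06.
Sorption retards both mechanisms: v_R = v/R = 0.02033 m/day, D_R = D/R = 0.0009621 m²/day.
Peak time from v_R²t² + 2D_R t − x² = 0: t = (√(D_R² + v_R²x²) − D_R)/v_R².
√(D_R² + v_R²x²) = √(0.0009621² + 0.02033² × 20.7²) = 0.4208; v_R² = 0.0004133.
t = (0.4208 − 0.0009621)/0.0004133 = 1020 days.

1020 days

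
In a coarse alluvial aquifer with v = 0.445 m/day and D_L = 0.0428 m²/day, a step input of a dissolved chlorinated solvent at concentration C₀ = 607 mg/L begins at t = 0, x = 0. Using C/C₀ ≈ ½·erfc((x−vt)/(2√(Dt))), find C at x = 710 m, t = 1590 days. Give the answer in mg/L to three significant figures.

253 mg/L

For a continuous step input, C/C₀ ≈ ½·erfc((x−vt)/(2√(Dt))).
vt = 0.445 × 1590 = 707.55 m and 2√(Dt) = 2√(0.0428 × 1590) = 16.50 m.
Argument (x−vt)/(2√(Dt)) = (710 − 707.55)/16.50 = 0.1485; ½·erfc(0.1485) = 0.4168.
C = 607 × 0.4168 = 253 mg/L.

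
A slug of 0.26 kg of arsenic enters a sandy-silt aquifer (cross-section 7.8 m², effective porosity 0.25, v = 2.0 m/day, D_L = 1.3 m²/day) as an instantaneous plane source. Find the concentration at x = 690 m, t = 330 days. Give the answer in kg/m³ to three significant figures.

0.00107 kg/m³

For an instantaneous plane source, C(x,t) = M/(n_e·A·√(4πDt)) · exp(−(x−vt)²/(4Dt)), with n_e·A the pore (flow) area.
Plume center vt = 2.0 × 330 = 660 m, so the well at 690 m is 30 m downgradient of the peak.
√(4πDt) = 73.42 m, giving peak height M/(n_e·A·√(4πDt)) = 0.26/(0.25 × 7.8 × 73.42) = 0.001816 kg/m³.
(x−vt)²/(4Dt) = (30)²/(4 × 1.3 × 330) = 0.5245; exp(−0.5245) = 0.5919.
C = 0.001816 × 0.5919 = 0.00107 kg/m³.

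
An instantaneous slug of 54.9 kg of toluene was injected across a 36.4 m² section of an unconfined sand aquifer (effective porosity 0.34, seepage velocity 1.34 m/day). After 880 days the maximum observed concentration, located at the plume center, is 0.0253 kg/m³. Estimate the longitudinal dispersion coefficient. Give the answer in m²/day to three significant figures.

2.78 m²/day

At the plume center C_max = M/(n_e·A·√(4πDt)), so D = M²/(4πt·(n_e·A·C_max)²).
n_e·A·C_max = 0.34 × 36.4 × 0.0253 = 0.3131 kg/m.
D = 54.9²/(4π × 880 × 0.3131²) = 2.78 m²/day.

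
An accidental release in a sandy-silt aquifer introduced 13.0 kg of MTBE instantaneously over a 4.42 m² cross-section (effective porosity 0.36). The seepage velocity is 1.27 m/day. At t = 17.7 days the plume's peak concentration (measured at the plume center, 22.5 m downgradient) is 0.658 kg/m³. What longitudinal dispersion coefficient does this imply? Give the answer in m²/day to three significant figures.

0.693 m²/day

At the plume center C_max = M/(n_e·A·√(4πDt)), so D = M²/(4πt·(n_e·A·C_max)²).
n_e·A·C_max = 0.36 × 4.42 × 0.658 = 1.047 kg/m.
D = 13.0²/(4π × 17.7 × 1.047²) = 0.693 m²/day.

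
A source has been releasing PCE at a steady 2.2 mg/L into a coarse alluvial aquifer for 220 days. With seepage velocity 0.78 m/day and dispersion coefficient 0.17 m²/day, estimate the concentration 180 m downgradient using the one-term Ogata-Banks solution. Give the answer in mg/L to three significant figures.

For a continuous step input, C/C₀ ≈ ½·erfc((x−vt)/(2√(Dt))).
vt = 0.78 × 220 = 171.6 m and 2√(Dt) = 2√(0.17 × 220) = 12.23 m.
Argument (x−vt)/(2√(Dt)) = (180 − 171.6)/12.23 = 0.6868; ½·erfc(0.6868) = 0.1657.
C = 2.2 × 0.1657 = 0.365 mg/L.

0.365 mg/L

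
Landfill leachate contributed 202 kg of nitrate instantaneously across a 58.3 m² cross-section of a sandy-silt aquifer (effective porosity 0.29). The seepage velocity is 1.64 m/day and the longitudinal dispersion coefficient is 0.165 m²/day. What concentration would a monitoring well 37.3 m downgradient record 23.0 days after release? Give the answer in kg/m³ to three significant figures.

1.71 kg/m³

For an instantaneous plane source, C(x,t) = M/(n_e·A·√(4πDt)) · exp(−(x−vt)²/(4Dt)), with n_e·A the pore (flow) area.
Plume center vt = 1.64 × 23.0 = 37.72 m, so the well at 37.3 m is 0.42 m upgradient of the peak.
√(4πDt) = 6.906 m, giving peak height M/(n_e·A·√(4πDt)) = 202/(0.29 × 58.3 × 6.906) = 1.730 kg/m³.
(x−vt)²/(4Dt) = (-0.42)²/(4 × 0.165 × 23.0) = 0.01162; exp(−0.01162) = 0.9884.
C = 1.730 × 0.9884 = 1.71 kg/m³.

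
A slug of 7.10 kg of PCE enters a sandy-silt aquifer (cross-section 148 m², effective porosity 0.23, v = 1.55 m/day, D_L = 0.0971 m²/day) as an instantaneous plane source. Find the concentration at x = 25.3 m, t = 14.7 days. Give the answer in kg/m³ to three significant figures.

0.0163 kg/m³

For an instantaneous plane source, C(x,t) = M/(n_e·A·√(4πDt)) · exp(−(x−vt)²/(4Dt)), with n_e·A the pore (flow) area.
Plume center vt = 1.55 × 14.7 = 22.785 m, so the well at 25.3 m is 2.515 m downgradient of the peak.
√(4πDt) = 4.235 m, giving peak height M/(n_e·A·√(4πDt)) = 7.10/(0.23 × 148 × 4.235) = 0.04925 kg/m³.
(x−vt)²/(4Dt) = (2.515)²/(4 × 0.0971 × 14.7) = 1.108; exp(−1.108) = 0.3302.
C = 0.04925 × 0.3302 = 0.0163 kg/m³.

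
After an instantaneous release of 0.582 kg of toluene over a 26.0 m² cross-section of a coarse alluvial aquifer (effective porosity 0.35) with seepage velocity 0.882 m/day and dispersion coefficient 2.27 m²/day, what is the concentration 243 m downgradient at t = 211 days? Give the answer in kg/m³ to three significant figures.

0.000152 kg/m³

For an instantaneous plane source, C(x,t) = M/(n_e·A·√(4πDt)) · exp(−(x−vt)²/(4Dt)), with n_e·A the pore (flow) area.
Plume center vt = 0.882 × 211 = 186.102 m, so the well at 243 m is 56.898 m downgradient of the peak.
√(4πDt) = 77.58 m, giving peak height M/(n_e·A·√(4πDt)) = 0.582/(0.35 × 26.0 × 77.58) = 0.0008244 kg/m³.
(x−vt)²/(4Dt) = (56.898)²/(4 × 2.27 × 211) = 1.690; exp(−1.690) = 0.1845.
C = 0.0008244 × 0.1845 = 0.000152 kg/m³.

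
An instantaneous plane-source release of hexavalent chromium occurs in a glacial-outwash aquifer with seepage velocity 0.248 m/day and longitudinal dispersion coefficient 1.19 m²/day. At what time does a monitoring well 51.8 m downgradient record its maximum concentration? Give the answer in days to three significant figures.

190 days

For the 1D instantaneous-source solution, setting ∂C/∂t = 0 at fixed x gives v²t² + 2Dt − x² = 0, so t = (√(D² + v²x²) − D)/v².
√(D² + v²x²) = √(1.19² + 0.248² × 51.8²) = 12.90; v² = 0.061504.
t = (12.90 − 1.19)/0.061504 = 190 days (vs. the pure-advection estimate x/v = 209 d).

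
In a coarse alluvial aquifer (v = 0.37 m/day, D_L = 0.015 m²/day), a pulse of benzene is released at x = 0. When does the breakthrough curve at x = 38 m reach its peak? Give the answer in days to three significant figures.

103 days

For the 1D instantaneous-source solution, setting ∂C/∂t = 0 at fixed x gives v²t² + 2Dt − x² = 0, so t = (√(D² + v²x²) − D)/v².
√(D² + v²x²) = √(0.015² + 0.37² × 38²) = 14.06; v² = 0.1369.
t = (14.06 − 0.015)/0.1369 = 103 days (vs. the pure-advection estimate x/v = 103 d).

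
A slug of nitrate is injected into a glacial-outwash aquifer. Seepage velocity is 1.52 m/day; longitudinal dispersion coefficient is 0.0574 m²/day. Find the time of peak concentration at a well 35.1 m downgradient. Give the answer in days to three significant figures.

For the 1D instantaneous-source solution, setting ∂C/∂t = 0 at fixed x gives v²t² + 2Dt − x² = 0, so t = (√(D² + v²x²) − D)/v².
√(D² + v²x²) = √(0.0574² + 1.52² × 35.1²) = 53.35; v² = 2.3104.
t = (53.35 − 0.0574)/2.3104 = 23.1 days (vs. the pure-advection estimate x/v = 23.1 d).

23.1 days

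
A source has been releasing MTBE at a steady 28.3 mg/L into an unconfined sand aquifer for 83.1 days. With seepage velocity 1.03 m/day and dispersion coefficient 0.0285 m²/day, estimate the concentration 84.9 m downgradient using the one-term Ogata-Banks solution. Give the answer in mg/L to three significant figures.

For a continuous step input, C/C₀ ≈ ½·erfc((x−vt)/(2√(Dt))).
vt = 1.03 × 83.1 = 85.593 m and 2√(Dt) = 2√(0.0285 × 83.1) = 3.078 m.
Argument (x−vt)/(2√(Dt)) = (84.9 − 85.593)/3.078 = -0.2251; ½·erfc(-0.2251) = 0.6249.
C = 28.3 × 0.6249 = 17.7 mg/L.

17.7 mg/L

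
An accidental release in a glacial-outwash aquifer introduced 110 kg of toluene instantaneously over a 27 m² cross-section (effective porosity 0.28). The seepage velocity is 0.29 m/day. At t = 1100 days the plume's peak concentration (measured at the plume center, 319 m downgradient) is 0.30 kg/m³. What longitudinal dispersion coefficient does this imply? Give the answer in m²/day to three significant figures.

At the plume center C_max = M/(n_e·A·√(4πDt)), so D = M²/(4πt·(n_e·A·C_max)²).
n_e·A·C_max = 0.28 × 27 × 0.30 = 2.268 kg/m.
D = 110²/(4π × 1100 × 2.268²) = 0.170 m²/day.

0.170 m²/day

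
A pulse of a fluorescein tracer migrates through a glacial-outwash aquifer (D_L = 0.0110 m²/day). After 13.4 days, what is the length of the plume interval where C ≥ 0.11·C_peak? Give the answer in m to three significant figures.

2.28 m

The plume is Gaussian with σ = √(2Dt) = √(2 × 0.0110 × 13.4) = 0.5430 m.
C/C_peak = exp(−Δx²/(2σ²)) = 0.11 ⇒ Δx = σ·√(−2 ln 0.11) = 0.5430 × 2.101 = 1.141 m.
Width = 2Δx = 2.28 m.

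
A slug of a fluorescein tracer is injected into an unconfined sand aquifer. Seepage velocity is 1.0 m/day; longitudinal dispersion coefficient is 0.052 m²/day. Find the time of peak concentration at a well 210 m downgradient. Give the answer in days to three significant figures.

For the 1D instantaneous-source solution, setting ∂C/∂t = 0 at fixed x gives v²t² + 2Dt − x² = 0, so t = (√(D² + v²x²) − D)/v².
√(D² + v²x²) = √(0.052² + 1.0² × 210²) = 210.0; v² = 1.
t = (210.0 − 0.052)/1 = 210 days (vs. the pure-advection estimate x/v = 210 d).

210 days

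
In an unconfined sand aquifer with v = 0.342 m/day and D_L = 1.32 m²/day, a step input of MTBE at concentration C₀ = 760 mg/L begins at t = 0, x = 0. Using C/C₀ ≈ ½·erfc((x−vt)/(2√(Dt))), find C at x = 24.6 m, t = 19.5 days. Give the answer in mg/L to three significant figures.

For a continuous step input, C/C₀ ≈ ½·erfc((x−vt)/(2√(Dt))).
vt = 0.342 × 19.5 = 6.669 m and 2√(Dt) = 2√(1.32 × 19.5) = 10.15 m.
Argument (x−vt)/(2√(Dt)) = (24.6 − 6.669)/10.15 = 1.767; ½·erfc(1.767) = 0.006229.
C = 760 × 0.006229 = 4.73 mg/L.

4.73 mg/L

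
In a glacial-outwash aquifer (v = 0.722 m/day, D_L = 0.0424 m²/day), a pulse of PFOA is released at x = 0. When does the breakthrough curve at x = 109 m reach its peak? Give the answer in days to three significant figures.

151 days

For the 1D instantaneous-source solution, setting ∂C/∂t = 0 at fixed x gives v²t² + 2Dt − x² = 0, so t = (√(D² + v²x²) − D)/v².
√(D² + v²x²) = √(0.0424² + 0.722² × 109²) = 78.70; v² = 0.521284.
t = (78.70 − 0.0424)/0.521284 = 151 days (vs. the pure-advection estimate x/v = 151 d).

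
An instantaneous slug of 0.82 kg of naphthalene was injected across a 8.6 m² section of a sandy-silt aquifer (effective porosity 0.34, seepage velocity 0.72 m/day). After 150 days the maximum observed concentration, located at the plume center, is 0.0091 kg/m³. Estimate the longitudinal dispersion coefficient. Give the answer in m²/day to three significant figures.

At the plume center C_max = M/(n_e·A·√(4πDt)), so D = M²/(4πt·(n_e·A·C_max)²).
n_e·A·C_max = 0.34 × 8.6 × 0.0091 = 0.02661 kg/m.
D = 0.82²/(4π × 150 × 0.02661²) = 0.504 m²/day.

0.504 m²/day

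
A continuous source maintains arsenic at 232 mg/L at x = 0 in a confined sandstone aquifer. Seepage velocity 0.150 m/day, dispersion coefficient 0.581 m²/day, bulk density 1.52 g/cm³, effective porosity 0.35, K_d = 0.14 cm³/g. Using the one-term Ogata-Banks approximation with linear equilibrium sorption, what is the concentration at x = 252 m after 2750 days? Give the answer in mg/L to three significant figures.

Retardation factor R = 1 + ρ_b·K_d/n = 1 + 1.52 × 0.14/0.35 = 1.608.
Sorption retards both mechanisms: v_R = v/R = 0.09328 m/day, D_R = D/R = 0.3613 m²/day.
v_R·t = 0.09328 × 2750 = 256.52 m; 2√(D_R t) = 63.04 m; argument = (252 − 256.52)/63.04 = -0.07170.
C = C₀ × ½·erfc(-0.07170) = 232 × 0.5404 = 125 mg/L.

125 mg/L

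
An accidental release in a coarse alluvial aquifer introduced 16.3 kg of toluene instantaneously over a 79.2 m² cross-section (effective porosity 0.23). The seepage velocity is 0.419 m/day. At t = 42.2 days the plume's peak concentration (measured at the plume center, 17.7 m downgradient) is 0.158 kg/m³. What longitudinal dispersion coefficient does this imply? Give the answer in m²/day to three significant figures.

0.0605 m²/day

At the plume center C_max = M/(n_e·A·√(4πDt)), so D = M²/(4πt·(n_e·A·C_max)²).
n_e·A·C_max = 0.23 × 79.2 × 0.158 = 2.878 kg/m.
D = 16.3²/(4π × 42.2 × 2.878²) = 0.0605 m²/day.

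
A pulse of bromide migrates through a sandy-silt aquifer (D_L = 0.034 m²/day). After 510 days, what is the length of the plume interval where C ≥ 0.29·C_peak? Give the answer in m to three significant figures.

The plume is Gaussian with σ = √(2Dt) = √(2 × 0.034 × 510) = 5.889 m.
C/C_peak = exp(−Δx²/(2σ²)) = 0.29 ⇒ Δx = σ·√(−2 ln 0.29) = 5.889 × 1.573 = 9.263 m.
Width = 2Δx = 18.5 m.

18.5 m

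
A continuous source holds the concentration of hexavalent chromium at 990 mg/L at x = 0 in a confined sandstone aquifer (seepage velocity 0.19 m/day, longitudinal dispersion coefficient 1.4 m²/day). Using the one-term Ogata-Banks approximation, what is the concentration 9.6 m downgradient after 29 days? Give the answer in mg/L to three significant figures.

322 mg/L

For a continuous step input, C/C₀ ≈ ½·erfc((x−vt)/(2√(Dt))).
vt = 0.19 × 29 = 5.51 m and 2√(Dt) = 2√(1.4 × 29) = 12.74 m.
Argument (x−vt)/(2√(Dt)) = (9.6 − 5.51)/12.74 = 0.3210; ½·erfc(0.3210) = 0.3249.
C = 990 × 0.3249 = 322 mg/L.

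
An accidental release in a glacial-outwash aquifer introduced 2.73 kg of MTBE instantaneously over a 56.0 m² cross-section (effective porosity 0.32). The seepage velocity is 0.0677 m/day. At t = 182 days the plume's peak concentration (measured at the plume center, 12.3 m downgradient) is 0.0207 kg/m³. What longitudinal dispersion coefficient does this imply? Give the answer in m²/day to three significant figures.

At the plume center C_max = M/(n_e·A·√(4πDt)), so D = M²/(4πt·(n_e·A·C_max)²).
n_e·A·C_max = 0.32 × 56.0 × 0.0207 = 0.3709 kg/m.
D = 2.73²/(4π × 182 × 0.3709²) = 0.0237 m²/day.

0.0237 m²/day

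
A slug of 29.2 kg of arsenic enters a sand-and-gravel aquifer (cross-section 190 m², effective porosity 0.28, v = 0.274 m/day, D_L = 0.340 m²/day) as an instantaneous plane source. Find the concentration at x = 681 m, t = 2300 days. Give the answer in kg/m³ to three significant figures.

For an instantaneous plane source, C(x,t) = M/(n_e·A·√(4πDt)) · exp(−(x−vt)²/(4Dt)), with n_e·A the pore (flow) area.
Plume center vt = 0.274 × 2300 = 630.2 m, so the well at 681 m is 50.8 m downgradient of the peak.
√(4πDt) = 99.13 m, giving peak height M/(n_e·A·√(4πDt)) = 29.2/(0.28 × 190 × 99.13) = 0.005537 kg/m³.
(x−vt)²/(4Dt) = (50.8)²/(4 × 0.340 × 2300) = 0.8250; exp(−0.8250) = 0.4382.
C = 0.005537 × 0.4382 = 0.00243 kg/m³.

0.00243 kg/m³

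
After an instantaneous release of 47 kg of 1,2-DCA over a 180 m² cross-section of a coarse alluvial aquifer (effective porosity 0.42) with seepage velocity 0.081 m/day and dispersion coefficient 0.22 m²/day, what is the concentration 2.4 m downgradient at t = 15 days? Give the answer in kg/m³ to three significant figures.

0.0868 kg/m³

For an instantaneous plane source, C(x,t) = M/(n_e·A·√(4πDt)) · exp(−(x−vt)²/(4Dt)), with n_e·A the pore (flow) area.
Plume center vt = 0.081 × 15 = 1.215 m, so the well at 2.4 m is 1.185 m downgradient of the peak.
√(4πDt) = 6.440 m, giving peak height M/(n_e·A·√(4πDt)) = 47/(0.42 × 180 × 6.440) = 0.09654 kg/m³.
(x−vt)²/(4Dt) = (1.185)²/(4 × 0.22 × 15) = 0.1064; exp(−0.1064) = 0.8991.
C = 0.09654 × 0.8991 = 0.0868 kg/m³.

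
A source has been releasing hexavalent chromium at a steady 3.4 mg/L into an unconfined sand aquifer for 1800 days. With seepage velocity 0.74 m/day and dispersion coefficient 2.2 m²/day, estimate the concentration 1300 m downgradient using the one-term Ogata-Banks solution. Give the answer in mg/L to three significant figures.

2.18 mg/L

For a continuous step input, C/C₀ ≈ ½·erfc((x−vt)/(2√(Dt))).
vt = 0.74 × 1800 = 1332 m and 2√(Dt) = 2√(2.2 × 1800) = 125.9 m.
Argument (x−vt)/(2√(Dt)) = (1300 − 1332)/125.9 = -0.2542; ½·erfc(-0.2542) = 0.6404.
C = 3.4 × 0.6404 = 2.18 mg/L.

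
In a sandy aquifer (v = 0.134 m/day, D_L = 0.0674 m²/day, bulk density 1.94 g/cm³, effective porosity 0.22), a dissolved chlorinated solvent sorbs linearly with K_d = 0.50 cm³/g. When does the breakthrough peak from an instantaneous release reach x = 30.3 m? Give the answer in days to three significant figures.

Retardation factor R = 1 + ρ_b·K_d/n = 1 + 1.94 × 0.50/0.22 = 5.409.
Sorption retards both mechanisms: v_R = v/R = 0.02477 m/day, D_R = D/R = 0.01246 m²/day.
Peak time from v_R²t² + 2D_R t − x² = 0: t = (√(D_R² + v_R²x²) − D_R)/v_R².
√(D_R² + v_R²x²) = √(0.01246² + 0.02477² × 30.3²) = 0.7506; v_R² = 0.0006136.
t = (0.7506 − 0.01246)/0.0006136 = 1200 days.

1200 days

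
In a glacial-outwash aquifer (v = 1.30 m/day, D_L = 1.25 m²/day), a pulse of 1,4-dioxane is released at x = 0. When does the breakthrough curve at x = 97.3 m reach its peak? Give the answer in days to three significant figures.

74.1 days

For the 1D instantaneous-source solution, setting ∂C/∂t = 0 at fixed x gives v²t² + 2Dt − x² = 0, so t = (√(D² + v²x²) − D)/v².
√(D² + v²x²) = √(1.25² + 1.30² × 97.3²) = 126.5; v² = 1.69.
t = (126.5 − 1.25)/1.69 = 74.1 days (vs. the pure-advection estimate x/v = 74.8 d).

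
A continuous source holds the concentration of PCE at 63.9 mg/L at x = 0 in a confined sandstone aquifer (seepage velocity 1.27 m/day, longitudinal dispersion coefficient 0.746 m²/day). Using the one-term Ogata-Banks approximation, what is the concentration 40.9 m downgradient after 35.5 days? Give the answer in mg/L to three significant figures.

45.8 mg/L

For a continuous step input, C/C₀ ≈ ½·erfc((x−vt)/(2√(Dt))).
vt = 1.27 × 35.5 = 45.085 m and 2√(Dt) = 2√(0.746 × 35.5) = 10.29 m.
Argument (x−vt)/(2√(Dt)) = (40.9 − 45.085)/10.29 = -0.4067; ½·erfc(-0.4067) = 0.7174.
C = 63.9 × 0.7174 = 45.8 mg/L.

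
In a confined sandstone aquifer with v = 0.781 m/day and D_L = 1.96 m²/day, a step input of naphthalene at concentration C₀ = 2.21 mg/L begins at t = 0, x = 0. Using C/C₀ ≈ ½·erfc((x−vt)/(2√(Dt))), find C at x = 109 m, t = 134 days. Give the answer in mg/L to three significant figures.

0.939 mg/L

For a continuous step input, C/C₀ ≈ ½·erfc((x−vt)/(2√(Dt))).
vt = 0.781 × 134 = 104.654 m and 2√(Dt) = 2√(1.96 × 134) = 32.41 m.
Argument (x−vt)/(2√(Dt)) = (109 − 104.654)/32.41 = 0.1341; ½·erfc(0.1341) = 0.4248.
C = 2.21 × 0.4248 = 0.939 mg/L.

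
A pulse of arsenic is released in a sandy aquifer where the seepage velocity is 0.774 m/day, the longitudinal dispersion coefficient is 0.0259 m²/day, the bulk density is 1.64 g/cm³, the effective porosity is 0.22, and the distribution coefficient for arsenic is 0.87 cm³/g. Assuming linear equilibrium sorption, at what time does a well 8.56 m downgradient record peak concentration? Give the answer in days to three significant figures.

82.5 days

Retardation factor R = 1 + ρ_b·K_d/n = 1 + 1.64 × 0.87/0.22 = 7.485.
Sorption retards both mechanisms: v_R = v/R = 0.1034 m/day, D_R = D/R = 0.003460 m²/day.
Peak time from v_R²t² + 2D_R t − x² = 0: t = (√(D_R² + v_R²x²) − D_R)/v_R².
√(D_R² + v_R²x²) = √(0.003460² + 0.1034² × 8.56²) = 0.8851; v_R² = 0.01069.
t = (0.8851 − 0.003460)/0.01069 = 82.5 days.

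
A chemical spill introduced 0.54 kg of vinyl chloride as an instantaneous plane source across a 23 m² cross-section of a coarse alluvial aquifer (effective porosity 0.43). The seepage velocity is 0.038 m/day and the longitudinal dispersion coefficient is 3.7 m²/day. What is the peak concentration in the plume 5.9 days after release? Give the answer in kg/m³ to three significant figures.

The peak of an instantaneous 1D plume sits at x = vt; there the Gaussian factor is 1 and C_max = M/(n_e·A·√(4πDt)), where n_e·A is the pore area the mass is dissolved in.
√(4πDt) = √(4π × 3.7 × 5.9) = 16.56 m, so C_max = 0.54/(0.43 × 23 × 16.56) = 0.00330 kg/m³.

0.00330 kg/m³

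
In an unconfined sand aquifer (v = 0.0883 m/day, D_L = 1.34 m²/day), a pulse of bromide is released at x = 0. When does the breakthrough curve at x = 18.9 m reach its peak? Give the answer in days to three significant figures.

103 days

For the 1D instantaneous-source solution, setting ∂C/∂t = 0 at fixed x gives v²t² + 2Dt − x² = 0, so t = (√(D² + v²x²) − D)/v².
√(D² + v²x²) = √(1.34² + 0.0883² × 18.9²) = 2.140; v² = 0.00779689.
t = (2.140 − 1.34)/0.00779689 = 103 days (vs. the pure-advection estimate x/v = 214 d).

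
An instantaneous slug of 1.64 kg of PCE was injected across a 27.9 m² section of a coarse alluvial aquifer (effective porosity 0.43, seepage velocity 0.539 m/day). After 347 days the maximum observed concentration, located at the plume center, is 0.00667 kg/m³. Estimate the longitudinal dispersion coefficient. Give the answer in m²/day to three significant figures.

At the plume center C_max = M/(n_e·A·√(4πDt)), so D = M²/(4πt·(n_e·A·C_max)²).
n_e·A·C_max = 0.43 × 27.9 × 0.00667 = 0.08002 kg/m.
D = 1.64²/(4π × 347 × 0.08002²) = 0.0963 m²/day.

0.0963 m²/day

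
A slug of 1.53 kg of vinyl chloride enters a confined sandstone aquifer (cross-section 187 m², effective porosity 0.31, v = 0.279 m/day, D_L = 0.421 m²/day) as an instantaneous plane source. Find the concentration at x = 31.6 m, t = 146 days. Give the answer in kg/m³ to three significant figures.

For an instantaneous plane source, C(x,t) = M/(n_e·A·√(4πDt)) · exp(−(x−vt)²/(4Dt)), with n_e·A the pore (flow) area.
Plume center vt = 0.279 × 146 = 40.734 m, so the well at 31.6 m is 9.134 m upgradient of the peak.
√(4πDt) = 27.79 m, giving peak height M/(n_e·A·√(4πDt)) = 1.53/(0.31 × 187 × 27.79) = 0.0009497 kg/m³.
(x−vt)²/(4Dt) = (-9.134)²/(4 × 0.421 × 146) = 0.3393; exp(−0.3393) = 0.7123.
C = 0.0009497 × 0.7123 = 0.000676 kg/m³.

0.000676 kg/m³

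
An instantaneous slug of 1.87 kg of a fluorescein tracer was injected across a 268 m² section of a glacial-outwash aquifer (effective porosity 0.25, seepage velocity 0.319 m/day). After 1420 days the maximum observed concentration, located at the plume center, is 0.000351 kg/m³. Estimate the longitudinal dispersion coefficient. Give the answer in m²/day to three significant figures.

At the plume center C_max = M/(n_e·A·√(4πDt)), so D = M²/(4πt·(n_e·A·C_max)²).
n_e·A·C_max = 0.25 × 268 × 0.000351 = 0.02352 kg/m.
D = 1.87²/(4π × 1420 × 0.02352²) = 0.354 m²/day.

0.354 m²/day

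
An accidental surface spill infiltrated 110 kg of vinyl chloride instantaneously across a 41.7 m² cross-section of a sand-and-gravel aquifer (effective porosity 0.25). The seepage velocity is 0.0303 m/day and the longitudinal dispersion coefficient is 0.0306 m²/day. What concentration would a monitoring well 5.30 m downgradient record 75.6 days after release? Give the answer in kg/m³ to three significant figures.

0.735 kg/m³

For an instantaneous plane source, C(x,t) = M/(n_e·A·√(4πDt)) · exp(−(x−vt)²/(4Dt)), with n_e·A the pore (flow) area.
Plume center vt = 0.0303 × 75.6 = 2.29068 m, so the well at 5.30 m is 3.00932 m downgradient of the peak.
√(4πDt) = 5.392 m, giving peak height M/(n_e·A·√(4πDt)) = 110/(0.25 × 41.7 × 5.392) = 1.957 kg/m³.
(x−vt)²/(4Dt) = (3.00932)²/(4 × 0.0306 × 75.6) = 0.9787; exp(−0.9787) = 0.3758.
C = 1.957 × 0.3758 = 0.735 kg/m³.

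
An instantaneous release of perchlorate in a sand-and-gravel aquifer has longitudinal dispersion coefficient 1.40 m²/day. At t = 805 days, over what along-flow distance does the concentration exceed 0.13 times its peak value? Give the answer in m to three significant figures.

The plume is Gaussian with σ = √(2Dt) = √(2 × 1.40 × 805) = 47.48 m.
C/C_peak = exp(−Δx²/(2σ²)) = 0.13 ⇒ Δx = σ·√(−2 ln 0.13) = 47.48 × 2.020 = 95.91 m.
Width = 2Δx = 192 m.

192 m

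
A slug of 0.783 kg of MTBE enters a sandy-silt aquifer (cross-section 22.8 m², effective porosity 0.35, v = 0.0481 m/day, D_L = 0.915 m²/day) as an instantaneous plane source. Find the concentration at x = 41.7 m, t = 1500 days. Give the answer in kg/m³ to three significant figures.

0.000631 kg/m³

For an instantaneous plane source, C(x,t) = M/(n_e·A·√(4πDt)) · exp(−(x−vt)²/(4Dt)), with n_e·A the pore (flow) area.
Plume center vt = 0.0481 × 1500 = 72.15 m, so the well at 41.7 m is 30.45 m upgradient of the peak.
√(4πDt) = 131.3 m, giving peak height M/(n_e·A·√(4πDt)) = 0.783/(0.35 × 22.8 × 131.3) = 0.0007473 kg/m³.
(x−vt)²/(4Dt) = (-30.45)²/(4 × 0.915 × 1500) = 0.1689; exp(−0.1689) = 0.8446.
C = 0.0007473 × 0.8446 = 0.000631 kg/m³.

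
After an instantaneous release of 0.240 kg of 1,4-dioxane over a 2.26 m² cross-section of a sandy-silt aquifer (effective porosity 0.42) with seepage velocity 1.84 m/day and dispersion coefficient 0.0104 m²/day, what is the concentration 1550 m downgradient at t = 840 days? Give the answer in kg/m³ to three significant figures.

0.0139 kg/m³

For an instantaneous plane source, C(x,t) = M/(n_e·A·√(4πDt)) · exp(−(x−vt)²/(4Dt)), with n_e·A the pore (flow) area.
Plume center vt = 1.84 × 840 = 1545.6 m, so the well at 1550 m is 4.4 m downgradient of the peak.
√(4πDt) = 10.48 m, giving peak height M/(n_e·A·√(4πDt)) = 0.240/(0.42 × 2.26 × 10.48) = 0.02413 kg/m³.
(x−vt)²/(4Dt) = (4.4)²/(4 × 0.0104 × 840) = 0.5540; exp(−0.5540) = 0.5746.
C = 0.02413 × 0.5746 = 0.0139 kg/m³.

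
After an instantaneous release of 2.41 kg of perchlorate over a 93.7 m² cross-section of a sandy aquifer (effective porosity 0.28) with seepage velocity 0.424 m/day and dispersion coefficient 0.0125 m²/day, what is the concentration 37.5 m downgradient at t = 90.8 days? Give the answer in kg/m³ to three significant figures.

0.0195 kg/m³

For an instantaneous plane source, C(x,t) = M/(n_e·A·√(4πDt)) · exp(−(x−vt)²/(4Dt)), with n_e·A the pore (flow) area.
Plume center vt = 0.424 × 90.8 = 38.4992 m, so the well at 37.5 m is 0.9992 m upgradient of the peak.
√(4πDt) = 3.777 m, giving peak height M/(n_e·A·√(4πDt)) = 2.41/(0.28 × 93.7 × 3.777) = 0.02432 kg/m³.
(x−vt)²/(4Dt) = (-0.9992)²/(4 × 0.0125 × 90.8) = 0.2199; exp(−0.2199) = 0.8026.
C = 0.02432 × 0.8026 = 0.0195 kg/m³.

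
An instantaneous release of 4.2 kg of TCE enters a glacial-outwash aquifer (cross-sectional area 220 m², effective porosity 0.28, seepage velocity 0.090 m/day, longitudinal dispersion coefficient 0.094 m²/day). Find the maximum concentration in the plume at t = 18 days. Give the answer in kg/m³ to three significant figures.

The peak of an instantaneous 1D plume sits at x = vt; there the Gaussian factor is 1 and C_max = M/(n_e·A·√(4πDt)), where n_e·A is the pore area the mass is dissolved in.
√(4πDt) = √(4π × 0.094 × 18) = 4.611 m, so C_max = 4.2/(0.28 × 220 × 4.611) = 0.0148 kg/m³.

0.0148 kg/m³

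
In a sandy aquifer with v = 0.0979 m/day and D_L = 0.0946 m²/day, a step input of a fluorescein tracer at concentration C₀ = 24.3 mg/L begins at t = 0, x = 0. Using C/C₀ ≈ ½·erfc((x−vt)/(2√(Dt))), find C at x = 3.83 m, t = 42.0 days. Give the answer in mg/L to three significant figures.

13.1 mg/L

For a continuous step input, C/C₀ ≈ ½·erfc((x−vt)/(2√(Dt))).
vt = 0.0979 × 42.0 = 4.1118 m and 2√(Dt) = 2√(0.0946 × 42.0) = 3.987 m.
Argument (x−vt)/(2√(Dt)) = (3.83 − 4.1118)/3.987 = -0.07068; ½·erfc(-0.07068) = 0.5398.
C = 24.3 × 0.5398 = 13.1 mg/L.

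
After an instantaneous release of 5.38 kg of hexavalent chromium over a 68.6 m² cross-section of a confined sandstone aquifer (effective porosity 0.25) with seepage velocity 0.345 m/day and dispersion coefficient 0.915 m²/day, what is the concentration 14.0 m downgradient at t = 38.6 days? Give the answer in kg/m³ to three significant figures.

0.0148 kg/m³

For an instantaneous plane source, C(x,t) = M/(n_e·A·√(4πDt)) · exp(−(x−vt)²/(4Dt)), with n_e·A the pore (flow) area.
Plume center vt = 0.345 × 38.6 = 13.317 m, so the well at 14.0 m is 0.683 m downgradient of the peak.
√(4πDt) = 21.07 m, giving peak height M/(n_e·A·√(4πDt)) = 5.38/(0.25 × 68.6 × 21.07) = 0.01489 kg/m³.
(x−vt)²/(4Dt) = (0.683)²/(4 × 0.915 × 38.6) = 0.003302; exp(−0.003302) = 0.9967.
C = 0.01489 × 0.9967 = 0.0148 kg/m³.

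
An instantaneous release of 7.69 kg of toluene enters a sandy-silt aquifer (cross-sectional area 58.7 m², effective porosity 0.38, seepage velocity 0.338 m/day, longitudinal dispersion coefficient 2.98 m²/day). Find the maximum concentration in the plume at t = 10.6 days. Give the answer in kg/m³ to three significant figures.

The peak of an instantaneous 1D plume sits at x = vt; there the Gaussian factor is 1 and C_max = M/(n_e·A·√(4πDt)), where n_e·A is the pore area the mass is dissolved in.
√(4πDt) = √(4π × 2.98 × 10.6) = 19.92 m, so C_max = 7.69/(0.38 × 58.7 × 19.92) = 0.0173 kg/m³.

0.0173 kg/m³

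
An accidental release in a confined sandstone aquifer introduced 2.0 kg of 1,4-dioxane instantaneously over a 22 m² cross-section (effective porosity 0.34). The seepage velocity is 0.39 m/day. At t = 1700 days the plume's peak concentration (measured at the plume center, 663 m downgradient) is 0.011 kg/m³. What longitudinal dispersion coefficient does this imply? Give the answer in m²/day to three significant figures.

0.0277 m²/day

At the plume center C_max = M/(n_e·A·√(4πDt)), so D = M²/(4πt·(n_e·A·C_max)²).
n_e·A·C_max = 0.34 × 22 × 0.011 = 0.08228 kg/m.
D = 2.0²/(4π × 1700 × 0.08228²) = 0.0277 m²/day.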